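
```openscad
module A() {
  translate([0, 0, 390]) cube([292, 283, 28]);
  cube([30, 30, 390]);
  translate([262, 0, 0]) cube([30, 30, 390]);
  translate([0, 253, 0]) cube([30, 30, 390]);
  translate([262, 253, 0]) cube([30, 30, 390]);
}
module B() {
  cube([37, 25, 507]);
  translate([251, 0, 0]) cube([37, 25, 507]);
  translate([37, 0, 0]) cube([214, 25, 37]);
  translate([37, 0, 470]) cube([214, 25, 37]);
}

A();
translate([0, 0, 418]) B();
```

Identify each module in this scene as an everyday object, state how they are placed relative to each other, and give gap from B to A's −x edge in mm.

The picture frame's min-x is at 0; the stool's min-x is 0; gap = 0 mm.

A is a stool. B is a picture frame. The picture frame is on top of the stool. The gap from the picture frame to the stool's −x edge is 0 mm.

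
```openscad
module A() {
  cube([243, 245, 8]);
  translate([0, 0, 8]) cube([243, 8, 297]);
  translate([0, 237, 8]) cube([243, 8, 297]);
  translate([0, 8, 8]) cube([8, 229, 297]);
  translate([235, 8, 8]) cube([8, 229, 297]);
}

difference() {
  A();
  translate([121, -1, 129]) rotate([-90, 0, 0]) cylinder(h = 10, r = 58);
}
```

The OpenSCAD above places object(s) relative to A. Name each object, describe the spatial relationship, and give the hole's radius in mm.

The subtracted cylinder has r = 58 mm.

A is an open box. The open box has a circular hole through its front wall. The hole's radius is 58 mm.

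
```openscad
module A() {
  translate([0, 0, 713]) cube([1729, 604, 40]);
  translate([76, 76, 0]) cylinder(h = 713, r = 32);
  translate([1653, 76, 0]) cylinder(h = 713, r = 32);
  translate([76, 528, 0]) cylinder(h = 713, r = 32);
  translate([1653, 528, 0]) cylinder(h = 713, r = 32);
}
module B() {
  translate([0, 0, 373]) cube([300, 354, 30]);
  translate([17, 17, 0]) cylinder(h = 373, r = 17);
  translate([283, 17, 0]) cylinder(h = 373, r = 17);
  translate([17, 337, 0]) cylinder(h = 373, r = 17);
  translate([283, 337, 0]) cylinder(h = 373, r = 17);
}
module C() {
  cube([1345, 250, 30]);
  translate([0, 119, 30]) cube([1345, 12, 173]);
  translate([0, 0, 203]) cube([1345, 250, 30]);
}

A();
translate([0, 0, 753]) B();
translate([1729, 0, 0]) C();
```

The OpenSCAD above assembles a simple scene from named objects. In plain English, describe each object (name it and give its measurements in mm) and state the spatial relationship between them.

A is a table: top 1729 mm (x) × 604 mm (y), 40 mm thick, upper face at z = 753 mm, on four round legs of 64 mm diameter, each leg's bounding box inset 44 mm from the nearest pair of top edges, running from z = 0 to the bottom of the top.

B is a four-legged stool. The seat is 300×354 mm, 30 mm thick, top at z = 403 mm. It stands on four round legs, each 34 mm in diameter, from z = 0 to the seat underside, each leg's axis is inset half a diameter from the nearest pair of seat edges (so the leg's bounding box is flush with the corner).

C is an I-beam lying along x, 1345 mm long. Overall section height 233 mm. Two flanges 250 mm wide (y) and 30 mm thick, one on the floor and one at the top; a web 12 mm thick runs between them, centred on the flange width.

The stool is on top of the table. The I-beam is against the table's +x side, with their −y faces flush.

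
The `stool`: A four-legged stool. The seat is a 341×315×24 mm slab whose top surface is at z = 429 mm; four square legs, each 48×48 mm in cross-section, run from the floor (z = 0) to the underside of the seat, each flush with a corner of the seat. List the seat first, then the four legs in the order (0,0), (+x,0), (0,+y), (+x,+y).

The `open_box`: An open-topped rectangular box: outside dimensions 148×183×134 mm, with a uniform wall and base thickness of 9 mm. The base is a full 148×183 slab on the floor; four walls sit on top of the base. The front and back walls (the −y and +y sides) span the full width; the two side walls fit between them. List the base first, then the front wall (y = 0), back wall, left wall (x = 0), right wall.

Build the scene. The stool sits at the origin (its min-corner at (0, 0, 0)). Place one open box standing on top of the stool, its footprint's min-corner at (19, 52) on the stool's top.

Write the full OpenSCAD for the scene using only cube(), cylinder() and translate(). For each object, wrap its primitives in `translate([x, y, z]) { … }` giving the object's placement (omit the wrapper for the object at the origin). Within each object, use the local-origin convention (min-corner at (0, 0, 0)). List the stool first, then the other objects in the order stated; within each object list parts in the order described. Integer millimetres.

translate([0, 0, 405]) cube([341, 315, 24]);
cube([48, 48, 405]);
translate([293, 0, 0]) cube([48, 48, 405]);
translate([0, 267, 0]) cube([48, 48, 405]);
translate([293, 267, 0]) cube([48, 48, 405]);
translate([19, 52, 429]) {
  cube([148, 183, 9]);
  translate([0, 0, 9]) cube([148, 9, 125]);
  translate([0, 174, 9]) cube([148, 9, 125]);
  translate([0, 9, 9]) cube([9, 165, 125]);
  translate([139, 9, 9]) cube([9, 165, 125]);
}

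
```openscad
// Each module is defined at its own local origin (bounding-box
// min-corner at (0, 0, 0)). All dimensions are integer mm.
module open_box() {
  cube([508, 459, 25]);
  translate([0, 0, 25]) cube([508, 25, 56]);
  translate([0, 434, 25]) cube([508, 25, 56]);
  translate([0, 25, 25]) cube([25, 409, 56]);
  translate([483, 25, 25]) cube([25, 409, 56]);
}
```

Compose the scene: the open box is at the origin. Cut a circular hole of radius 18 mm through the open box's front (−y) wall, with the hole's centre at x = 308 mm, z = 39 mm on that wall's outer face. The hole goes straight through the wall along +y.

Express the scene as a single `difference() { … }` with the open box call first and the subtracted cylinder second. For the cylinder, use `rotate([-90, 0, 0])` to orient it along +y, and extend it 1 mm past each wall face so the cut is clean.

difference() {
  open_box();
  translate([308, -1, 39]) rotate([-90, 0, 0]) cylinder(h = 27, r = 18);
}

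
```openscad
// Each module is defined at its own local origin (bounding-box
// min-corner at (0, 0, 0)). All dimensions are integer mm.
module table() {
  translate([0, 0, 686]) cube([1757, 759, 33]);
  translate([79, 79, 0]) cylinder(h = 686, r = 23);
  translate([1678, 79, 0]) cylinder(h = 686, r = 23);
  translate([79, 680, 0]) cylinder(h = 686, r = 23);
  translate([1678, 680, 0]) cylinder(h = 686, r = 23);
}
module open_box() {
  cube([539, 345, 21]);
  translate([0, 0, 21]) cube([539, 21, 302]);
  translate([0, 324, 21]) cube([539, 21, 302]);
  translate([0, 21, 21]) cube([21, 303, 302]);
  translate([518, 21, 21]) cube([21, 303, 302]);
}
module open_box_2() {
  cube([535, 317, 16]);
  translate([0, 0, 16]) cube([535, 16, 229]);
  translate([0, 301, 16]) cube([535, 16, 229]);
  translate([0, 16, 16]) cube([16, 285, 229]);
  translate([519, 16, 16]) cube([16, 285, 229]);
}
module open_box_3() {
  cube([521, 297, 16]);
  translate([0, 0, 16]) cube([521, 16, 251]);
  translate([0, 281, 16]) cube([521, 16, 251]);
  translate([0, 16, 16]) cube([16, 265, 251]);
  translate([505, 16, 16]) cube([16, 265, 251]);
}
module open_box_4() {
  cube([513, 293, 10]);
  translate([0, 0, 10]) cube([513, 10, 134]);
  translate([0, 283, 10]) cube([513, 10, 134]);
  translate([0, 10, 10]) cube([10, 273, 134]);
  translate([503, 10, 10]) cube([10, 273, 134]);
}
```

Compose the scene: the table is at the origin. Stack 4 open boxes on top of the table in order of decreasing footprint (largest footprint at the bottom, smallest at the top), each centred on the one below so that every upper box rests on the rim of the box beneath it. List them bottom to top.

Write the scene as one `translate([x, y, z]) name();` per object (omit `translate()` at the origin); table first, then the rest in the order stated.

table();
translate([609, 207, 719]) open_box();
translate([611, 221, 1042]) open_box_2();
translate([618, 231, 1287]) open_box_3();
translate([622, 233, 1554]) open_box_4();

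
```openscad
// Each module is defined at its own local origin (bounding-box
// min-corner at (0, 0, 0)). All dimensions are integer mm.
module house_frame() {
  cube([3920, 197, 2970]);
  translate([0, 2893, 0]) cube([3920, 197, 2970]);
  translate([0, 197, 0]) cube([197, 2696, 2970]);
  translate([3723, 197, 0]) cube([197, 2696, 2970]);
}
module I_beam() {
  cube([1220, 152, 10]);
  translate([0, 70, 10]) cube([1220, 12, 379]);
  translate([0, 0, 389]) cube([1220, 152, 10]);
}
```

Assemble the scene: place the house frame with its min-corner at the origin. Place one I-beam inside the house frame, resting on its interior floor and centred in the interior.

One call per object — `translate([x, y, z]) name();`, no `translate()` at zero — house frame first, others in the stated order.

house_frame();
translate([1350, 1469, 0]) I_beam();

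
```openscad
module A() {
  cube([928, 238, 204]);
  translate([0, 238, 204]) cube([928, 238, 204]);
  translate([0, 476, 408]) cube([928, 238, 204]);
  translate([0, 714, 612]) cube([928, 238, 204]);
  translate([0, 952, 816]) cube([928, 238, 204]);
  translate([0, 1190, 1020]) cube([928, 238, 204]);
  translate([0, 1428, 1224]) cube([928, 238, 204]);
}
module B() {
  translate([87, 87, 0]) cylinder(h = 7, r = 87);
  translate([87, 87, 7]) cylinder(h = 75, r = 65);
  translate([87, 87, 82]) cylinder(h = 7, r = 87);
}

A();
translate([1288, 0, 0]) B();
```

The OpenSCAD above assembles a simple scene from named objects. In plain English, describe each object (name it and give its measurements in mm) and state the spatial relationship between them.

A is a run of 7 identical solid stair steps. Each tread is 928×238 mm and each step block is 204 mm high. Step 1 rests on the floor; step k is offset from step 1 by (k−1)×238 mm in y and (k−1)×204 mm in z.

B is a spool: two coaxial disc flanges of radius 87 mm and thickness 7 mm, joined by a core cylinder of radius 65 mm and height 75 mm. The lower flange rests on z = 0 and the three cylinders share a vertical axis.

The spool is on the floor beside the staircase on its +x side.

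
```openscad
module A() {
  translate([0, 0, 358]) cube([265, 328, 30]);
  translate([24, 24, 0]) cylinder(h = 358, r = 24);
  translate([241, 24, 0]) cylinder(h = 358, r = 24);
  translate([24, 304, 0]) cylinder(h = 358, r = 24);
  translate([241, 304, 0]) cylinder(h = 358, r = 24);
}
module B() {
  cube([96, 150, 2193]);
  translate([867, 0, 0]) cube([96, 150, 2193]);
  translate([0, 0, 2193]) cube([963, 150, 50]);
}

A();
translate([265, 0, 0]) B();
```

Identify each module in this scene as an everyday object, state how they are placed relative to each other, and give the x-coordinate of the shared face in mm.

The stool's +x face and the door frame's −x face are both at x = 265 mm.

A is a stool. B is a door frame. The door frame is against the stool's +x side, with their −y faces flush. The x-coordinate of the shared face is 265 mm.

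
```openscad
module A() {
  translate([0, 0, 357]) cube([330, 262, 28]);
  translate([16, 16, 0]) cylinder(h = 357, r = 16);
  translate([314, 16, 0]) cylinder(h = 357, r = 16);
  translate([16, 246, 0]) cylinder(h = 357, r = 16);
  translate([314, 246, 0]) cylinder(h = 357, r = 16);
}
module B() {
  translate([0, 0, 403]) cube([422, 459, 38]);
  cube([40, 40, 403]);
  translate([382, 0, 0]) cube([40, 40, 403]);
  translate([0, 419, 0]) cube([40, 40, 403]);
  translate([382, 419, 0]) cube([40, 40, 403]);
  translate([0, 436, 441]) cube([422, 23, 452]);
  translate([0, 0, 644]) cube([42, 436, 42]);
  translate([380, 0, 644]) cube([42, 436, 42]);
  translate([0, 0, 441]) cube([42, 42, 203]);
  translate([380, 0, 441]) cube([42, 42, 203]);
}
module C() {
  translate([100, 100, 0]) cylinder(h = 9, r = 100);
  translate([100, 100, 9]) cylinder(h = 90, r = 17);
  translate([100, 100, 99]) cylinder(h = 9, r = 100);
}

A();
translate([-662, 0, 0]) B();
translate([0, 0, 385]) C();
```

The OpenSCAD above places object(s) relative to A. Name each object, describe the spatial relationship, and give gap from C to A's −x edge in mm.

The spool's min-x is at 0; the stool's min-x is 0; gap = 0 mm.

A is a stool. B is a chair. C is a spool. The chair is on the floor beside the stool on its −x side. The spool is on top of the stool. The gap from the spool to the stool's −x edge is 0 mm.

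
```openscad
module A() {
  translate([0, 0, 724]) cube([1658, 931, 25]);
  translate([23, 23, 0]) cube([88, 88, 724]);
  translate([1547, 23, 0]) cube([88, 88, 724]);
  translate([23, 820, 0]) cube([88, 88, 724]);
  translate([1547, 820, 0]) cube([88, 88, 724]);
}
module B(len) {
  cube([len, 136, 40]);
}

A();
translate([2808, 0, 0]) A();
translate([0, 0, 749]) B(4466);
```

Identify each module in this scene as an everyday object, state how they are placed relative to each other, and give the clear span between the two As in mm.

A is a table. B is a beam. A beam spans the tops of two tables. The clear span between the two tables is 1150 mm.

Second table starts at x = 2808; first ends at x = 1658; clear span = 2808 − 1658 = 1150 mm.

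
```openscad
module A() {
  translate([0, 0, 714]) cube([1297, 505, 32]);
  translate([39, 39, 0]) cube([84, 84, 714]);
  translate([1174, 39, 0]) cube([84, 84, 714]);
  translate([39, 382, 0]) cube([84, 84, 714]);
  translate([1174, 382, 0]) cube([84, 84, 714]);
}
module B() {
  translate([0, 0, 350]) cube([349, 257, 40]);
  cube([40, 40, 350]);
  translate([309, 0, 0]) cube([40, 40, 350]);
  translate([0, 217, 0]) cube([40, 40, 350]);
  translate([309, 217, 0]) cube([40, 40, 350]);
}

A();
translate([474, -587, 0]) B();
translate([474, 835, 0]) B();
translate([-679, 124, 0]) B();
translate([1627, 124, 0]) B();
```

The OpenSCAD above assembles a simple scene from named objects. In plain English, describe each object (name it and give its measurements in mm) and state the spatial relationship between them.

A is a table with a 1297×505 mm rectangular top, 32 mm thick, top surface at z = 746 mm, supported by four 84×84 mm square legs, each inset 39 mm from the nearest pair of top edges, running from the floor.

B is a four-legged stool. The seat is 349×257 mm, 40 mm thick, top at z = 390 mm. It stands on four square legs, each 40×40 mm in cross-section, from z = 0 to the seat underside, each flush with a corner of the seat.

Four stools sit around the table at the −y, +y, −x, +x sides.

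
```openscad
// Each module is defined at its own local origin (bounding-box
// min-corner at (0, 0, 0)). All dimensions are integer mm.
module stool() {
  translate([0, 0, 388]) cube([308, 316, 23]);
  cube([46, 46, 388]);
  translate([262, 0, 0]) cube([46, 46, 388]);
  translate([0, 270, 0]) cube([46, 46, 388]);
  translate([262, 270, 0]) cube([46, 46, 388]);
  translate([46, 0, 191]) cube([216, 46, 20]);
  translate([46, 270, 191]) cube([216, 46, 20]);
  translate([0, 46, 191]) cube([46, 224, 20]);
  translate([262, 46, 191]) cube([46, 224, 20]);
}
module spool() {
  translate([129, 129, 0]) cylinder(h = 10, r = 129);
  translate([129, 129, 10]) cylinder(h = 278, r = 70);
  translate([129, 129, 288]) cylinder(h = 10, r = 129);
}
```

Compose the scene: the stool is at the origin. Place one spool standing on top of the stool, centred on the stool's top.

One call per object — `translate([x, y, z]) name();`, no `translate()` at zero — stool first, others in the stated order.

stool();
translate([25, 29, 411]) spool();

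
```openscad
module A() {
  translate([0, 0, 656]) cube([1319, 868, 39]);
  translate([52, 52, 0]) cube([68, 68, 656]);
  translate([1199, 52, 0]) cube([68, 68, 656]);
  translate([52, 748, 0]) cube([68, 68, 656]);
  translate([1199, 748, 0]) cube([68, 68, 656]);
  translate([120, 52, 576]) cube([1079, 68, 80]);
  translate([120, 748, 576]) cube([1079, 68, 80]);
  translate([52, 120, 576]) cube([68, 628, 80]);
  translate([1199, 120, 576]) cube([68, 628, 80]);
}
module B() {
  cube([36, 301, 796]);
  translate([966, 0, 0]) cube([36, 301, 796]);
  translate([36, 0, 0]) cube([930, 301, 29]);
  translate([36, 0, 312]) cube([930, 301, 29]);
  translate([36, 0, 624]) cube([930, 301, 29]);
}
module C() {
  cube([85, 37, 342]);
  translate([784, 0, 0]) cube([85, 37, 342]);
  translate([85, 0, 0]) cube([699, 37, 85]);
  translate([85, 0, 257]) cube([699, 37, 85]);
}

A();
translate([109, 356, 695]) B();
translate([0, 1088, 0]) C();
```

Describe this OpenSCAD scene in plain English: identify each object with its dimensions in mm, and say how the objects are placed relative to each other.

A is a table: top 1319 mm (x) × 868 mm (y), 39 mm thick, upper face at z = 695 mm, on four 68×68 mm square legs, each inset 52 mm from the nearest pair of top edges, running from z = 0 to the bottom of the top. Four apron rails, 68 mm thick and 80 mm tall, run between adjacent legs with their top edges flush with the underside of the top and their outer faces flush with the legs' outer faces.

B is a bookshelf 1002 mm wide overall, 301 mm deep and 796 mm tall. The two sides are 36 mm thick vertical panels. 3 horizontal shelves of 29 mm thickness span between the inner faces of the sides; the lowest shelf sits on the floor and shelves are stacked with a clear vertical gap of 283 mm between each pair.

C is a rectangular picture frame lying in the x–z plane (depth along y). The opening is 699 mm wide (x) by 172 mm tall (z), surrounded by a border 85 mm wide on all four sides. The frame is 37 mm deep and is made of two full-height vertical stiles with two horizontal rails fitted between them.

The bookshelf is on top of the table. The picture frame is on the floor beside the table on its +y side.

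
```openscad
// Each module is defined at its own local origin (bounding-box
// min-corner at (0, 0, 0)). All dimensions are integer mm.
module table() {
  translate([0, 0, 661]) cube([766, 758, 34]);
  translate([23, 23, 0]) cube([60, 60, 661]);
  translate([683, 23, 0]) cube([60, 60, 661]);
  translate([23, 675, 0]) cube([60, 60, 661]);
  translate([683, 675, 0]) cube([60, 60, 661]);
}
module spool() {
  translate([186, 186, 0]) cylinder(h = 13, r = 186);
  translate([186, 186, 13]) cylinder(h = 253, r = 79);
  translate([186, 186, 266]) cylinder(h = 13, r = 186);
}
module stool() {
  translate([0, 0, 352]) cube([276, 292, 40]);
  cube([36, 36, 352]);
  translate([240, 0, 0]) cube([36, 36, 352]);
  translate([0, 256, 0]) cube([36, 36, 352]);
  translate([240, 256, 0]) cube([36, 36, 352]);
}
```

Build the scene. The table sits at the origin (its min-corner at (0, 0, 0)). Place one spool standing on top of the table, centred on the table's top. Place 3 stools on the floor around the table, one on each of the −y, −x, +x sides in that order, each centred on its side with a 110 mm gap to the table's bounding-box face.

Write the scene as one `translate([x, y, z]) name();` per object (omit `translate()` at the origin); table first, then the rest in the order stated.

table();
translate([197, 193, 695]) spool();
translate([245, -402, 0]) stool();
translate([-386, 233, 0]) stool();
translate([876, 233, 0]) stool();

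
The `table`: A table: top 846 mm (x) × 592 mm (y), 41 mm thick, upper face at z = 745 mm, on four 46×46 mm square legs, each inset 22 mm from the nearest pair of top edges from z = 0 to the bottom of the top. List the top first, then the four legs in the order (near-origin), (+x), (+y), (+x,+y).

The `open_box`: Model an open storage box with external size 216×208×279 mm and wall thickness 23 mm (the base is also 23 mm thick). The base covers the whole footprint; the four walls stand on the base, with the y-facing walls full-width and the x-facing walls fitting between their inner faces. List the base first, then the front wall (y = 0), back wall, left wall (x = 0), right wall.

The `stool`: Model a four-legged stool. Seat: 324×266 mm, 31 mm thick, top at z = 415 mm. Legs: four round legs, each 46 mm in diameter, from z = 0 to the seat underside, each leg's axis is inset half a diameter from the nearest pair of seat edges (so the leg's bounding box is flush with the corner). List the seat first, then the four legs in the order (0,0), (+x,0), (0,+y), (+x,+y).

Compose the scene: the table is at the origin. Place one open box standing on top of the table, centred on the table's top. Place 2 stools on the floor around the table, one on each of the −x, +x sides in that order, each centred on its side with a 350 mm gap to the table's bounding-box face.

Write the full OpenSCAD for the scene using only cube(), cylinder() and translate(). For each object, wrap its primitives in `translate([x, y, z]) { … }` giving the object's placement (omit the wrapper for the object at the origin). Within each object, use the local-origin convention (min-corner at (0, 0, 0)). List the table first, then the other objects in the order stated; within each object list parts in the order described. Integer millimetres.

translate([0, 0, 704]) cube([846, 592, 41]);
translate([22, 22, 0]) cube([46, 46, 704]);
translate([778, 22, 0]) cube([46, 46, 704]);
translate([22, 524, 0]) cube([46, 46, 704]);
translate([778, 524, 0]) cube([46, 46, 704]);
translate([315, 192, 745]) {
  cube([216, 208, 23]);
  translate([0, 0, 23]) cube([216, 23, 256]);
  translate([0, 185, 23]) cube([216, 23, 256]);
  translate([0, 23, 23]) cube([23, 162, 256]);
  translate([193, 23, 23]) cube([23, 162, 256]);
}
translate([-674, 163, 0]) {
  translate([0, 0, 384]) cube([324, 266, 31]);
  translate([23, 23, 0]) cylinder(h = 384, r = 23);
  translate([301, 23, 0]) cylinder(h = 384, r = 23);
  translate([23, 243, 0]) cylinder(h = 384, r = 23);
  translate([301, 243, 0]) cylinder(h = 384, r = 23);
}
translate([1196, 163, 0]) {
  translate([0, 0, 384]) cube([324, 266, 31]);
  translate([23, 23, 0]) cylinder(h = 384, r = 23);
  translate([301, 23, 0]) cylinder(h = 384, r = 23);
  translate([23, 243, 0]) cylinder(h = 384, r = 23);
  translate([301, 243, 0]) cylinder(h = 384, r = 23);
}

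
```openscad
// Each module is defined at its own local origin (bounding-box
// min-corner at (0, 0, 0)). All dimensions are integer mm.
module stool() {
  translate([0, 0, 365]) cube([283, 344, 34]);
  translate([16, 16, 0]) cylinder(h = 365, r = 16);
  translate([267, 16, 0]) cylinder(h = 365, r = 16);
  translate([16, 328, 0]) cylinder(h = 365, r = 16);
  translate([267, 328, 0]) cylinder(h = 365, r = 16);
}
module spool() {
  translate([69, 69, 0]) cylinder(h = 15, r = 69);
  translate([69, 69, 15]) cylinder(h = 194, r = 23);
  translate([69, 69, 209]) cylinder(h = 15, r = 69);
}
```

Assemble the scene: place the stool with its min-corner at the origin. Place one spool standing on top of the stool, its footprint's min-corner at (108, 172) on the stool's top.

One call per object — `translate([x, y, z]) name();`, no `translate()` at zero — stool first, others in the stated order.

stool();
translate([108, 172, 399]) spool();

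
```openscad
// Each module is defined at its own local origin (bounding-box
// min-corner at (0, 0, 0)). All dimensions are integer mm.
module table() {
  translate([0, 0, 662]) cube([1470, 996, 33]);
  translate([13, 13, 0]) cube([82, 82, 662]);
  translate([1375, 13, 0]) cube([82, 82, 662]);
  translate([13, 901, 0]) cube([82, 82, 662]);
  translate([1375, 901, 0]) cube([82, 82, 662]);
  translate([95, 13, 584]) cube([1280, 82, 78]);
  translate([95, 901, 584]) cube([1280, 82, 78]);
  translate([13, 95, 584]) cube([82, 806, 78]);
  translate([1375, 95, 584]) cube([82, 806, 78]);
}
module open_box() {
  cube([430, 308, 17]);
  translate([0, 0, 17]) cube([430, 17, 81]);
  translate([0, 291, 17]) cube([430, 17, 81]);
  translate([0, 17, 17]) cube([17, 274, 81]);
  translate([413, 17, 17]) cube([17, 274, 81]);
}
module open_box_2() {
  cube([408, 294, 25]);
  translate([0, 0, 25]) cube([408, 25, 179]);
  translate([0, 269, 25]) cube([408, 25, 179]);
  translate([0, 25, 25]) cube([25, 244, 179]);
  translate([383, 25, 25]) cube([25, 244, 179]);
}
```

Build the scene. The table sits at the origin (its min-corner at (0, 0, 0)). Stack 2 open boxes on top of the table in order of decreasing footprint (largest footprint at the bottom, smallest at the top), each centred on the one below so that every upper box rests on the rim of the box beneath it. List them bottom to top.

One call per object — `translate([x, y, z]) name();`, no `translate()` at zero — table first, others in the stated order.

table();
translate([520, 344, 695]) open_box();
translate([531, 351, 793]) open_box_2();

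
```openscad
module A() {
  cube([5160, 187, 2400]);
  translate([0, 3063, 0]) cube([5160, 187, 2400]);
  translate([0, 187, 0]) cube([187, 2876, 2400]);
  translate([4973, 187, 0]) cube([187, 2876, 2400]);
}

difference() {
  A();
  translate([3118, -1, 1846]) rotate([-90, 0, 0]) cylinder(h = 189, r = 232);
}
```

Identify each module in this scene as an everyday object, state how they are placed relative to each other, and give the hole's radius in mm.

A is a house frame. The house frame has a circular hole through its front wall. The hole's radius is 232 mm.

The subtracted cylinder has r = 232 mm.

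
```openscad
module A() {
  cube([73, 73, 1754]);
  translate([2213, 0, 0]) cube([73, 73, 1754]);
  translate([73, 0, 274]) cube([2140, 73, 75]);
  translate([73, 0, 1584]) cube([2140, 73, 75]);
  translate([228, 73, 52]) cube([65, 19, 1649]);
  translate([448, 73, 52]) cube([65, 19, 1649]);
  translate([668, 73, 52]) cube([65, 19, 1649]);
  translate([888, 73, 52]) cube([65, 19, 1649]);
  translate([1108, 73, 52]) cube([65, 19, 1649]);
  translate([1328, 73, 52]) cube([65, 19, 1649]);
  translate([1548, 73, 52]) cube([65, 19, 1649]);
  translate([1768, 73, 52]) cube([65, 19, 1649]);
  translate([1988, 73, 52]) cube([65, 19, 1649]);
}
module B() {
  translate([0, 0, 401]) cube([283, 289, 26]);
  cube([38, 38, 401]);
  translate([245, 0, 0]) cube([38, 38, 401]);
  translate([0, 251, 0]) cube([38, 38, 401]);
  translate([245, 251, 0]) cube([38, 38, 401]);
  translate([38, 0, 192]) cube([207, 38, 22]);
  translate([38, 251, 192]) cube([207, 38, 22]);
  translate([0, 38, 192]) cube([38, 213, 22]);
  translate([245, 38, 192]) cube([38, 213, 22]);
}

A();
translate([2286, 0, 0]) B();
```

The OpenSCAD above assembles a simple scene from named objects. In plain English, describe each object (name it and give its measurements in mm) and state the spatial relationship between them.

A is a fence section. Two 73×73 mm posts, 1754 mm tall, stand on the floor with a clear span of 2140 mm between their inner faces. Two horizontal rails of 73×75 mm section span the gap between the posts with their undersides at z = 274 mm and z = 1584 mm, flush with the posts' −y face. 9 pickets, each 65 mm wide, 19 mm thick and 1649 mm tall, are fixed to the +y face of the rails with their bottoms at z = 52 mm, evenly spaced across the span with equal gaps (rounded down to the nearest mm) at the −x end and between each pair — any rounding remainder accumulates at the +x end.

B is a simple wooden stool: a rectangular seat 283 mm (x) by 289 mm (y), 26 mm thick, top face at z = 427 mm, on four square legs, each 38×38 mm in cross-section. The legs rest on z = 0, each flush with a corner of the seat. Four stretchers, 38 mm wide and 22 mm tall, connect adjacent legs with their undersides at z = 192 mm, each running between the inner faces of the legs it joins and aligned with the legs' outer faces on the other axis.

The stool is against the fence section's +x side, with their −y faces flush.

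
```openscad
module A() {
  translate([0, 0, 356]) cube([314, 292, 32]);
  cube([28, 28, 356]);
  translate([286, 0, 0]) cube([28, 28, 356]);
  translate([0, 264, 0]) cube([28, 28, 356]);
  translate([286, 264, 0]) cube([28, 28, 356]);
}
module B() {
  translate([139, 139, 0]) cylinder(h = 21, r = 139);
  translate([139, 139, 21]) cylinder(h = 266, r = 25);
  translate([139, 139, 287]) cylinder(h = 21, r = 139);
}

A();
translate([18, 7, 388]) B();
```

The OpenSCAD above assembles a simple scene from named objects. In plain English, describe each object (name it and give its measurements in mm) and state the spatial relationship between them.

A is a simple wooden stool: a rectangular seat 314 mm (x) by 292 mm (y), 32 mm thick, top face at z = 388 mm, on four square legs, each 28×28 mm in cross-section. The legs rest on z = 0, each flush with a corner of the seat.

B is a spool: two coaxial disc flanges of radius 139 mm and thickness 21 mm, joined by a core cylinder of radius 25 mm and height 266 mm. The lower flange rests on z = 0 and the three cylinders share a vertical axis.

The spool is on top of the stool, centred.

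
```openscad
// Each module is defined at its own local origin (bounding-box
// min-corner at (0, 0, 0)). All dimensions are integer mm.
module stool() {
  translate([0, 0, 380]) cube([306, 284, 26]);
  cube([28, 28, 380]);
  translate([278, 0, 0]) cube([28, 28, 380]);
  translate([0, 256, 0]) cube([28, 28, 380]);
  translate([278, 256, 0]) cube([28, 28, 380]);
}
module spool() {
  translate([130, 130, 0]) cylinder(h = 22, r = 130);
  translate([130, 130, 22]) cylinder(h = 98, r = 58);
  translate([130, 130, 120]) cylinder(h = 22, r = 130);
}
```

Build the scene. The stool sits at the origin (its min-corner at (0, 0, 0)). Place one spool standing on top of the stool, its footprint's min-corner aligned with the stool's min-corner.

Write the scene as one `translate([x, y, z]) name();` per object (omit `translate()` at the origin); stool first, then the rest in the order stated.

stool();
translate([0, 0, 406]) spool();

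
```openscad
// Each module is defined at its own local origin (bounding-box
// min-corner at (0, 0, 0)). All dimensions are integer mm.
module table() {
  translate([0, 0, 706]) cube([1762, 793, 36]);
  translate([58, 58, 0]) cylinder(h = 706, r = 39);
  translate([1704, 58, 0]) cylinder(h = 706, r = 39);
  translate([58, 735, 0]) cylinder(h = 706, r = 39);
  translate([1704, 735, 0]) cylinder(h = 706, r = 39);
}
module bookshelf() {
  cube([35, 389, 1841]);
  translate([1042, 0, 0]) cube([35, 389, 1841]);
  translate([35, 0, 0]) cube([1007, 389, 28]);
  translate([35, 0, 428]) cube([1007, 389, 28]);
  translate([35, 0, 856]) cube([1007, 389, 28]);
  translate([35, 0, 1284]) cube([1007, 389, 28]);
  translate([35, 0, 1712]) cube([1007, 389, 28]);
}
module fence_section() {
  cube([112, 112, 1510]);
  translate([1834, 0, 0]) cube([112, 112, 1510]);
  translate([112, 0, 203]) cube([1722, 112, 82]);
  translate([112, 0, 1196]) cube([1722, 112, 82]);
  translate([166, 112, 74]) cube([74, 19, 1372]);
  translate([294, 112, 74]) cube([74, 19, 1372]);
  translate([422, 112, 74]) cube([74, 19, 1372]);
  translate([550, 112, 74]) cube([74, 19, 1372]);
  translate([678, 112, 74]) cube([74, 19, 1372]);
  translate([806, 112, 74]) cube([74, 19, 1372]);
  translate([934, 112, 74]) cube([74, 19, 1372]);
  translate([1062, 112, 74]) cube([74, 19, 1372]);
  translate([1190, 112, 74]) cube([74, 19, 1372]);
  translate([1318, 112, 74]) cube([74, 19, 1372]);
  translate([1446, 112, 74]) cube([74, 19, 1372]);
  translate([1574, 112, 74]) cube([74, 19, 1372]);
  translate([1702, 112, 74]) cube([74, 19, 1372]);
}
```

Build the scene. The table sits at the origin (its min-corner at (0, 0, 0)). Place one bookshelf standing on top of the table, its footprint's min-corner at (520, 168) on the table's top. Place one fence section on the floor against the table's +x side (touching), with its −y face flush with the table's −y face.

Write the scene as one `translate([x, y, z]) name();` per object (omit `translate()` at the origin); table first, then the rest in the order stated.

table();
translate([520, 168, 742]) bookshelf();
translate([1762, 0, 0]) fence_section();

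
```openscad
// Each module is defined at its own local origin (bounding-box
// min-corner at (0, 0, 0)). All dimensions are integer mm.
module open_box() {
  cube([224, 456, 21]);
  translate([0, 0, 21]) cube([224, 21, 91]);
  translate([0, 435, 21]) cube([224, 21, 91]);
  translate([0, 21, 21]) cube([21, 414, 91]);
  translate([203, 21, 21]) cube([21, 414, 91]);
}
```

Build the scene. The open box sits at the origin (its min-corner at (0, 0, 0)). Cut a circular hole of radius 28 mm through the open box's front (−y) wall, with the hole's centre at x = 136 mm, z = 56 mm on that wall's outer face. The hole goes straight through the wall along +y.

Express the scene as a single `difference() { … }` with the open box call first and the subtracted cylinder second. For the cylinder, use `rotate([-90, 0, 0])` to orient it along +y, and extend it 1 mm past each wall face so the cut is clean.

difference() {
  open_box();
  translate([136, -1, 56]) rotate([-90, 0, 0]) cylinder(h = 23, r = 28);
}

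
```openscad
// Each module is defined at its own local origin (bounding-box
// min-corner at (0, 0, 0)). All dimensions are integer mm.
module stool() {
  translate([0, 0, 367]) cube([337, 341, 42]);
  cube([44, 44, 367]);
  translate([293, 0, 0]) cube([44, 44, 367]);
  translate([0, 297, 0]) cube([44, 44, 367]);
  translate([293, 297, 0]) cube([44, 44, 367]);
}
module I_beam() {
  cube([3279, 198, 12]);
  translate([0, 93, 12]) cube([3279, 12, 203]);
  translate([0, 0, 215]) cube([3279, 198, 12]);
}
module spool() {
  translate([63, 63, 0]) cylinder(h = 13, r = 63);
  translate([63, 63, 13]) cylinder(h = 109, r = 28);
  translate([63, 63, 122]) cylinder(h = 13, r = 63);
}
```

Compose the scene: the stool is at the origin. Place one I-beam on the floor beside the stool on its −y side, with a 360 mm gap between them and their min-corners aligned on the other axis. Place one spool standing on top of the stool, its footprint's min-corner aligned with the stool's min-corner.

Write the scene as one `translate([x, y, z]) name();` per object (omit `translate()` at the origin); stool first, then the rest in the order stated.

stool();
translate([0, -558, 0]) I_beam();
translate([0, 0, 409]) spool();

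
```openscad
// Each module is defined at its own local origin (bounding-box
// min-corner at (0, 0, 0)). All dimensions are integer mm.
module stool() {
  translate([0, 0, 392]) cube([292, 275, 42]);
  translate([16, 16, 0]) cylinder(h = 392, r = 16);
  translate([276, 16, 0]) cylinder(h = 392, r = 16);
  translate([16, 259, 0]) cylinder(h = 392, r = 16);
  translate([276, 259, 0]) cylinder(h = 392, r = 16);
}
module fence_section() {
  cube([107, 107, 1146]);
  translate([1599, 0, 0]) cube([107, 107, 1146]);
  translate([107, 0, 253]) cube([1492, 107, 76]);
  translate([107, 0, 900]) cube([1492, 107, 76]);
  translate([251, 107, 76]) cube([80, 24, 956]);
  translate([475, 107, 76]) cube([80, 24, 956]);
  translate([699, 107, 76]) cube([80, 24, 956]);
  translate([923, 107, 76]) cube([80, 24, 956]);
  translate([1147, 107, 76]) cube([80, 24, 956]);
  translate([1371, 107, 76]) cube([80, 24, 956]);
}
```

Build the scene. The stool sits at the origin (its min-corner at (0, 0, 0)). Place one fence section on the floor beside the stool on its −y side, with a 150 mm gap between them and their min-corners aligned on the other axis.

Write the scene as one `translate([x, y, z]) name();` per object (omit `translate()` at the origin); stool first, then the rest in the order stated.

stool();
translate([0, -281, 0]) fence_section();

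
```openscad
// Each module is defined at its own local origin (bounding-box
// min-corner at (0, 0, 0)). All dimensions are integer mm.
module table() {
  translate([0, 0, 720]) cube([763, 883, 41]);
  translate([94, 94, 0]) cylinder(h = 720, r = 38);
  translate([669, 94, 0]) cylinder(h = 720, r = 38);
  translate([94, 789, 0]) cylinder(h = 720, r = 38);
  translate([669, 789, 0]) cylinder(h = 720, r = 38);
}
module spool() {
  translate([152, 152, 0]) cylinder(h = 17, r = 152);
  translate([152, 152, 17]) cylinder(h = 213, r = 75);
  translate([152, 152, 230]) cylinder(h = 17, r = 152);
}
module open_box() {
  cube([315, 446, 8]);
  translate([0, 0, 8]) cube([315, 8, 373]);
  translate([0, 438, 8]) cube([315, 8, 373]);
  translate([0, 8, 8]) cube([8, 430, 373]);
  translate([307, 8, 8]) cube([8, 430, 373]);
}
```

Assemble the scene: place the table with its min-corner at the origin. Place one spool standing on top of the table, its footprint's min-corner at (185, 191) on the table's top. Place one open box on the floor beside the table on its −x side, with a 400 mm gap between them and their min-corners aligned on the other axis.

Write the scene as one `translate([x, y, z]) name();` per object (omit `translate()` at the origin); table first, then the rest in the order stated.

table();
translate([185, 191, 761]) spool();
translate([-715, 0, 0]) open_box();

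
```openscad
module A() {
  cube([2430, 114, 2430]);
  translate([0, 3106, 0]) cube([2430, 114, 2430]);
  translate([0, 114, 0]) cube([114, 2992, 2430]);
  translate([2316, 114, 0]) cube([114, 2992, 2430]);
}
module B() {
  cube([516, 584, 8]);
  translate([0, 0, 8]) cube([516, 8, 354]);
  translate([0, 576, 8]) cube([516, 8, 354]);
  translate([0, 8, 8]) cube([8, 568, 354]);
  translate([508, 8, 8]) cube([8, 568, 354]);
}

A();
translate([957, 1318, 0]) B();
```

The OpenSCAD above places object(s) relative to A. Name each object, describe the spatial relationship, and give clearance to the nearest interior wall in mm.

A is a house frame. B is an open box. The open box sits inside the house frame, centred. The clearance to the nearest interior wall is 843 mm.

Clearances: x = 843, y = 1204; minimum 843 mm.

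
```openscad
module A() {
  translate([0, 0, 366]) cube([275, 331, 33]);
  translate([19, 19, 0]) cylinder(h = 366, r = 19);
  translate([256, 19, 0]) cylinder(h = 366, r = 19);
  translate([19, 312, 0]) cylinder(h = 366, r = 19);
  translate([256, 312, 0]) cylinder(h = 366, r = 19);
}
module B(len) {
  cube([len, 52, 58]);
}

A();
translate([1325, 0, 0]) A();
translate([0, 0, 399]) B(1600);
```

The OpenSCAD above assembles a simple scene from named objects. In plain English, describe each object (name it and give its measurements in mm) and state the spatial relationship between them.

A is a four-legged stool. The seat is 275×331 mm, 33 mm thick, top at z = 399 mm. It stands on four round legs, each 38 mm in diameter, from z = 0 to the seat underside, each leg's axis is inset half a diameter from the nearest pair of seat edges (so the leg's bounding box is flush with the corner).

B is a rectangular beam 1600 mm long (x), 52 mm deep (y), 58 mm thick (z).

The beam spans the tops of two stools placed 1050 mm apart, resting at z = 399 mm.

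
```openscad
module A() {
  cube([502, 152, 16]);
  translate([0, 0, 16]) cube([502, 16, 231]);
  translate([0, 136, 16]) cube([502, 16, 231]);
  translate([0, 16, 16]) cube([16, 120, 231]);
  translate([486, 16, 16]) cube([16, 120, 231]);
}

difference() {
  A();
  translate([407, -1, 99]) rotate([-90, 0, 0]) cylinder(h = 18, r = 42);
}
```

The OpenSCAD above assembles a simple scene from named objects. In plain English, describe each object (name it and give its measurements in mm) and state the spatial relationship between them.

A is an open storage box with external size 502×152×247 mm and wall thickness 16 mm (the base is also 16 mm thick). The base covers the whole footprint; the four walls stand on the base, with the y-facing walls full-width and the x-facing walls fitting between their inner faces.

The open box has a circular hole of radius 42 mm through its front wall, centred at (x = 407, z = 99).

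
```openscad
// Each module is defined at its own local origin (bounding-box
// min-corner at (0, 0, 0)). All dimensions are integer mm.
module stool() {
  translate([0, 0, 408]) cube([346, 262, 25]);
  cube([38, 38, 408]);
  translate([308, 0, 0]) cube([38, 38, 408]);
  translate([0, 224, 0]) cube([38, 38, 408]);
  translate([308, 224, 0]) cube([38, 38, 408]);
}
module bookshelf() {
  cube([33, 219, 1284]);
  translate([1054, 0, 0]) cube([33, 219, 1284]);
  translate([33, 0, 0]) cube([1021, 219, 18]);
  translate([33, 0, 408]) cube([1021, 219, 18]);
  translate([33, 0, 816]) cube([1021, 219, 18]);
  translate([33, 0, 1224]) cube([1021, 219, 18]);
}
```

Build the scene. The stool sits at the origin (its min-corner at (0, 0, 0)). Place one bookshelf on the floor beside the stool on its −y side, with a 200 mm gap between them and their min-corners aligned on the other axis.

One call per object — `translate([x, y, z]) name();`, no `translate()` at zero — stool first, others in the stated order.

stool();
translate([0, -419, 0]) bookshelf();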